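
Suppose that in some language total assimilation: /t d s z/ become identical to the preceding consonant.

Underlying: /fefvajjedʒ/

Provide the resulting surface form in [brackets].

[fefvajjedʒ]

no segment meets the rule's conditions; no change.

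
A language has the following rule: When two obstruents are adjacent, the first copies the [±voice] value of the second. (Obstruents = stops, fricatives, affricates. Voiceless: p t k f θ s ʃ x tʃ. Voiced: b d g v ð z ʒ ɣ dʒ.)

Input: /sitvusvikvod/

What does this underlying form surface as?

[sidvuzvigvod]

/t/ before /v/ (voiced) → [d]
/s/ before /v/ (voiced) → [z]
/k/ before /v/ (voiced) → [g]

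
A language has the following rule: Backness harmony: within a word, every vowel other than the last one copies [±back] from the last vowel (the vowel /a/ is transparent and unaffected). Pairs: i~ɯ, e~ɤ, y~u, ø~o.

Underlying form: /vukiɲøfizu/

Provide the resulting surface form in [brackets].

/i/ harmonizes with /u/ ([+back]) → [ɯ]
/ø/ harmonizes with /u/ ([+back]) → [o]
/i/ harmonizes with /u/ ([+back]) → [ɯ]

[vukɯɲofɯzu]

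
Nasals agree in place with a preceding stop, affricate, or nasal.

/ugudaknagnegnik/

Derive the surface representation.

/n/ after /k/ (velar) → [ŋ]
/n/ after /g/ (velar) → [ŋ]
/n/ after /g/ (velar) → [ŋ]

[ugudakŋagŋegŋik]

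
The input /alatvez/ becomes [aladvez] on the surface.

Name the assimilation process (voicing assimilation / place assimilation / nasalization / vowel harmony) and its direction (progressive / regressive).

voicing assimilation, regressive

/t/→[d].
Each target copies a feature from the following segment, so the direction is regressive.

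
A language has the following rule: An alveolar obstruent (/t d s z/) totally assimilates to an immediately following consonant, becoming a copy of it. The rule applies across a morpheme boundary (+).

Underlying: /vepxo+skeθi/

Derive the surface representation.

[vepxo+kkeθi]

/s/ before /k/ → [k] (total assimilation)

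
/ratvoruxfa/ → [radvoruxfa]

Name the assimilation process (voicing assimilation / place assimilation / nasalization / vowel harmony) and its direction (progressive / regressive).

/t/→[d].
Each target copies a feature from the following segment, so the direction is regressive.

voicing assimilation, regressive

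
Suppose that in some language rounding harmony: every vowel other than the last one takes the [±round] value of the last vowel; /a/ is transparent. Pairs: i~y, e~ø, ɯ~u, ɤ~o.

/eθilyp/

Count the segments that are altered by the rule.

/e/ harmonizes with /y/ ([+round]) → [ø]
/i/ harmonizes with /y/ ([+round]) → [y]
2 segments change.

2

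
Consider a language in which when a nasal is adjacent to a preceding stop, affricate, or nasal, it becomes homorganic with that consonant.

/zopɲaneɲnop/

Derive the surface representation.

/ɲ/ after /p/ (labial) → [m]
/n/ after /ɲ/ (palatal) → [ɲ]

[zopmaneɲɲop]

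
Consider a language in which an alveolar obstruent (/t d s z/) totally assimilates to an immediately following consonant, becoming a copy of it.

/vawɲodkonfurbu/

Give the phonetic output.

[vawɲokkonfurbu]

/d/ before /k/ → [k] (total assimilation)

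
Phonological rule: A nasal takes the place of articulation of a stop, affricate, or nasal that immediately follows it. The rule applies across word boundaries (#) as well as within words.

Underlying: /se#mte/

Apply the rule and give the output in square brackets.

/m/ before /t/ (alveolar) → [n]

[se#nte]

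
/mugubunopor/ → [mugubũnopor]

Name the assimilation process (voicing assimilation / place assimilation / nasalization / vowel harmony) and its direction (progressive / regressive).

nasalization, regressive

/u/→[ũ].
Each target copies a feature from the following segment, so the direction is regressive.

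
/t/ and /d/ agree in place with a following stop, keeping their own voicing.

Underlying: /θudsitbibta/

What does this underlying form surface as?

[θudsipbibta]

/t/ before /b/ (labial) → [p]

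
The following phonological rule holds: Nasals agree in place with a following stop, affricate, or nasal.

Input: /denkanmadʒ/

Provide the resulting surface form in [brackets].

/n/ before /k/ (velar) → [ŋ]
/n/ before /m/ (labial) → [m]

[deŋkammadʒ]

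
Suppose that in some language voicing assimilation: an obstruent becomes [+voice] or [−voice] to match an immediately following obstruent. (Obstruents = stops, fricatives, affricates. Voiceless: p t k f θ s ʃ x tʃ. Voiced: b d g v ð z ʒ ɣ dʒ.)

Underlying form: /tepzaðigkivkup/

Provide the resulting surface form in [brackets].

/p/ before /z/ (voiced) → [b]
/g/ before /k/ (voiceless) → [k]
/v/ before /k/ (voiceless) → [f]

[tebzaðikkifkup]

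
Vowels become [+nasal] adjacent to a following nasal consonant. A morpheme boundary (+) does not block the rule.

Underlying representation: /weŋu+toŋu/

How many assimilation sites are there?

2

/e/ before nasal /ŋ/ → [ẽ]
/o/ before nasal /ŋ/ → [õ]
2 segments change.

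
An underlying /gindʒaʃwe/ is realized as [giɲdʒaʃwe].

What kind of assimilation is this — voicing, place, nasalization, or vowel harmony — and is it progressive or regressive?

place assimilation, regressive

/n/→[ɲ].
Each target copies a feature from the following segment, so the direction is regressive.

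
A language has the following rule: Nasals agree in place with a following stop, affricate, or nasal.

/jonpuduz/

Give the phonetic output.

[jompuduz]

/n/ before /p/ (labial) → [m]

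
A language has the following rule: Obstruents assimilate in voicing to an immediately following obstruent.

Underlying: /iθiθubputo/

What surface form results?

[iθiθupputo]

/b/ before /p/ (voiceless) → [p]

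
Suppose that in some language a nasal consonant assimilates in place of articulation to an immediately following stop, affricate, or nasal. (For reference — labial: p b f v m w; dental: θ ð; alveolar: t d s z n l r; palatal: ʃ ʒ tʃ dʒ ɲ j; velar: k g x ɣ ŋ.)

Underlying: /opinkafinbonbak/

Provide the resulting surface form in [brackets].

/n/ before /k/ (velar) → [ŋ]
/n/ before /b/ (labial) → [m]
/n/ before /b/ (labial) → [m]

[opiŋkafimbombak]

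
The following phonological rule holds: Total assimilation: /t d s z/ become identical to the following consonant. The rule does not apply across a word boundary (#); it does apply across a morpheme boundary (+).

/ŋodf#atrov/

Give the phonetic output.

/d/ before /f/ → [f] (total assimilation)
/t/ before /r/ → [r] (total assimilation)

[ŋoff#arrov]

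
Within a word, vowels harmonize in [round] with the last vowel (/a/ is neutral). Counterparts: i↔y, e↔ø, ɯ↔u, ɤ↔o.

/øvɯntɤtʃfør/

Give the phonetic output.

/ɯ/ harmonizes with /ø/ ([+round]) → [u]
/ɤ/ harmonizes with /ø/ ([+round]) → [o]

[øvuntotʃfør]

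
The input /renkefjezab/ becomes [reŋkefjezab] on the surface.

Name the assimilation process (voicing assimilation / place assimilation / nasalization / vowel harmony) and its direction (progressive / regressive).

place assimilation, regressive

/n/→[ŋ].
Each target copies a feature from the following segment, so the direction is regressive.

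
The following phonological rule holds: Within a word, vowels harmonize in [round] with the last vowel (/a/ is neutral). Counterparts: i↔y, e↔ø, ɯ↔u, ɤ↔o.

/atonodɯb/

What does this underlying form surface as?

[atɤnɤdɯb]

/o/ harmonizes with /ɯ/ ([-round]) → [ɤ]
/o/ harmonizes with /ɯ/ ([-round]) → [ɤ]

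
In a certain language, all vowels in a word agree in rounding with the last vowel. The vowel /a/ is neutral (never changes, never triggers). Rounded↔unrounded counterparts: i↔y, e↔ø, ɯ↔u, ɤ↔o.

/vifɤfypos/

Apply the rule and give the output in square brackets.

[vyfofypos]

/i/ harmonizes with /o/ ([+round]) → [y]
/ɤ/ harmonizes with /o/ ([+round]) → [o]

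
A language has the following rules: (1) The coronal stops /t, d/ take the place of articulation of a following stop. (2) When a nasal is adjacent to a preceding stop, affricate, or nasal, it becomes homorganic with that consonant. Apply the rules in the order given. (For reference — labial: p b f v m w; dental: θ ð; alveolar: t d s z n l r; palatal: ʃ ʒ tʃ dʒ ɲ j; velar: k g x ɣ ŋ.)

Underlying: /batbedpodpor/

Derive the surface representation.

Rule 1: /t/ before /b/ (labial) → [p]
Rule 1: /d/ before /p/ (labial) → [b]
Rule 1: /d/ before /p/ (labial) → [b]
After rule 1: bapbebpobpor
Rule 2: no segment meets the rule's conditions; no change.

[bapbebpobpor]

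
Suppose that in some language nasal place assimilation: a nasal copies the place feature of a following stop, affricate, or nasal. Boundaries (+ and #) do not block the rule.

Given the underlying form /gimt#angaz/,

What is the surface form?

[gint#aŋgaz]

/m/ before /t/ (alveolar) → [n]
/n/ before /g/ (velar) → [ŋ]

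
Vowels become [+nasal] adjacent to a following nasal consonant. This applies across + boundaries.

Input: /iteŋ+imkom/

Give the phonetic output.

/e/ before nasal /ŋ/ → [ẽ]
/i/ before nasal /m/ → [ĩ]
/o/ before nasal /m/ → [õ]

[itẽŋ+ĩmkõm]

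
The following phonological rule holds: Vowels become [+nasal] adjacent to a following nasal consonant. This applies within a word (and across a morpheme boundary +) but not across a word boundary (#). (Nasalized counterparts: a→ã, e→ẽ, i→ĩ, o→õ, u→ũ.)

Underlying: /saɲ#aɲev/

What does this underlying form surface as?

[sãɲ#ãɲev]

/a/ before nasal /ɲ/ → [ã]
/a/ before nasal /ɲ/ → [ã]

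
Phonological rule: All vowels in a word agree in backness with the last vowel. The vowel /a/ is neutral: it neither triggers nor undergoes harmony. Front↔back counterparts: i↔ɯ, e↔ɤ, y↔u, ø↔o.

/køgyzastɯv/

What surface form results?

[koguzastɯv]

/ø/ harmonizes with /ɯ/ ([+back]) → [o]
/y/ harmonizes with /ɯ/ ([+back]) → [u]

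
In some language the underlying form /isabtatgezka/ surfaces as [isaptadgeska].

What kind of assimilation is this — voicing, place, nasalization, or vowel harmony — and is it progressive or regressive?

voicing assimilation, regressive

/b/→[p] /t/→[d] /z/→[s].
Each target copies a feature from the following segment, so the direction is regressive.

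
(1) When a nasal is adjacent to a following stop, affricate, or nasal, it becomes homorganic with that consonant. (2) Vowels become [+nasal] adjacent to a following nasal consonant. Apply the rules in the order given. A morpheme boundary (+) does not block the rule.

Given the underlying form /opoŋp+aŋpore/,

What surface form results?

[opõmp+ãmpore]

Rule 1: /ŋ/ before /p/ (labial) → [m]
Rule 1: /ŋ/ before /p/ (labial) → [m]
After rule 1: opomp+ampore
Rule 2: /o/ before nasal /m/ → [õ]
Rule 2: /a/ before nasal /m/ → [ã]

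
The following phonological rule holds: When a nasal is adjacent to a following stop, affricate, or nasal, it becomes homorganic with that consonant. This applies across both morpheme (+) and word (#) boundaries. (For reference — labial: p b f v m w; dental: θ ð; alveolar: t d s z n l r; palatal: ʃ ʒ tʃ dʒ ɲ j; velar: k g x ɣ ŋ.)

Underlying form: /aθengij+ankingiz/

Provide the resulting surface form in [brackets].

/n/ before /g/ (velar) → [ŋ]
/n/ before /k/ (velar) → [ŋ]
/n/ before /g/ (velar) → [ŋ]

[aθeŋgij+aŋkiŋgiz]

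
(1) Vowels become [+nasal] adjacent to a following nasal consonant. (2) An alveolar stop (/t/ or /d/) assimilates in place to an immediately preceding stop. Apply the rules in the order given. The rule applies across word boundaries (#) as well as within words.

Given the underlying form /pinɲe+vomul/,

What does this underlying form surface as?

[pĩnɲe+võmul]

Rule 1: /i/ before nasal /n/ → [ĩ]
Rule 1: /o/ before nasal /m/ → [õ]
After rule 1: pĩnɲe+võmul
Rule 2: no segment meets the rule's conditions; no change.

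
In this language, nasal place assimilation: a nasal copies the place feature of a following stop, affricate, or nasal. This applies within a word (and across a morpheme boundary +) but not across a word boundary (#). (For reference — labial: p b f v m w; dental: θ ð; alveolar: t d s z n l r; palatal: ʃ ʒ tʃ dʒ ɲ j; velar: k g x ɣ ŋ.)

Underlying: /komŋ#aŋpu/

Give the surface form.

[koŋŋ#ampu]

/m/ before /ŋ/ (velar) → [ŋ]
/ŋ/ before /p/ (labial) → [m]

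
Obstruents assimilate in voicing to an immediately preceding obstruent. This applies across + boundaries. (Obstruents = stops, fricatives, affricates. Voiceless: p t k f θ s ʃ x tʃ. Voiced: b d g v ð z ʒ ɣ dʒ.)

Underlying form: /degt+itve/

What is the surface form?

[degd+itfe]

/t/ after /g/ (voiced) → [d]
/v/ after /t/ (voiceless) → [f]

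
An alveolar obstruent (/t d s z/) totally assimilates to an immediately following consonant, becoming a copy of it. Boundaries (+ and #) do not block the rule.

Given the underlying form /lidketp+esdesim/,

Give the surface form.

/d/ before /k/ → [k] (total assimilation)
/t/ before /p/ → [p] (total assimilation)
/s/ before /d/ → [d] (total assimilation)

[likkepp+eddesim]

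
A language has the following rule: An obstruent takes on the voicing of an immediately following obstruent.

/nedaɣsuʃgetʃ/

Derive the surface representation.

/ɣ/ before /s/ (voiceless) → [x]
/ʃ/ before /g/ (voiced) → [ʒ]

[nedaxsuʒgetʃ]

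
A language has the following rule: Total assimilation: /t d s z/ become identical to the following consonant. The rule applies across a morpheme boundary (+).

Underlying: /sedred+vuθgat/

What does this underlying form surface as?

[serrev+vuθgat]

/d/ before /r/ → [r] (total assimilation)
/d/ before /v/ → [v] (total assimilation)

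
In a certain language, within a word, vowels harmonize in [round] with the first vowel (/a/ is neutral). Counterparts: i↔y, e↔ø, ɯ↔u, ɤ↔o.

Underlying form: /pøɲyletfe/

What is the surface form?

/e/ harmonizes with /ø/ ([+round]) → [ø]
/e/ harmonizes with /ø/ ([+round]) → [ø]

[pøɲyløtfø]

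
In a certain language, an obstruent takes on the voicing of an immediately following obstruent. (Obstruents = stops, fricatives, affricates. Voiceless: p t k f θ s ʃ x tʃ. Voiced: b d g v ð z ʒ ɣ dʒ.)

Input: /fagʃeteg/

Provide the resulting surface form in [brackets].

/g/ before /ʃ/ (voiceless) → [k]

[fakʃeteg]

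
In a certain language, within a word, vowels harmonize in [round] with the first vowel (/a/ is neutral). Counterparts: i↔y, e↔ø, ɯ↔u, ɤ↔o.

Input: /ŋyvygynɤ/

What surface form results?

[ŋyvygyno]

/ɤ/ harmonizes with /y/ ([+round]) → [o]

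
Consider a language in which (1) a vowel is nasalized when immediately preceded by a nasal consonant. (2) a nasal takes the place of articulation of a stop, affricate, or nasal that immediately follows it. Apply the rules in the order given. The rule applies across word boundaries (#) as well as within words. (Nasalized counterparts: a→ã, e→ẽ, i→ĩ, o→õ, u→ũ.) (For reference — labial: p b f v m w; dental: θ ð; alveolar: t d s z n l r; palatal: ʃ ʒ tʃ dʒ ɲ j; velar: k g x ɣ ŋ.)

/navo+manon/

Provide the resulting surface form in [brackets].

[nãvo+mãnõn]

Rule 1: /a/ after nasal /n/ → [ã]
Rule 1: /a/ after nasal /m/ → [ã]
Rule 1: /o/ after nasal /n/ → [õ]
After rule 1: nãvo+mãnõn
Rule 2: no segment meets the rule's conditions; no change.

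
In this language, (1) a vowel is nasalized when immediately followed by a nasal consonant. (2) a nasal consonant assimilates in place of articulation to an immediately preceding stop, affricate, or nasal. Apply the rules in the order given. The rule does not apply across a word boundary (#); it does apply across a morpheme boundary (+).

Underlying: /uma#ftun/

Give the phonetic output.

Rule 1: /u/ before nasal /m/ → [ũ]
Rule 1: /u/ before nasal /n/ → [ũ]
After rule 1: ũma#ftũn
Rule 2: no segment meets the rule's conditions; no change.

[ũma#ftũn]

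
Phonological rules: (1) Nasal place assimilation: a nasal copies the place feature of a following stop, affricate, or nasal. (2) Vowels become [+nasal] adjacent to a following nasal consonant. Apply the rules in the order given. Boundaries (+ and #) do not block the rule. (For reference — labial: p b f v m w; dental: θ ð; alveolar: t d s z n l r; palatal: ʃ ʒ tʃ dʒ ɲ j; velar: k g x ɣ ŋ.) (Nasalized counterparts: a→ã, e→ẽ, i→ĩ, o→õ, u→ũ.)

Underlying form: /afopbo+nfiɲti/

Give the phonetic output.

[afopbõ+nfĩnti]

Rule 1: /ɲ/ before /t/ (alveolar) → [n]
After rule 1: afopbo+nfinti
Rule 2: /o/ before nasal /n/ → [õ]
Rule 2: /i/ before nasal /n/ → [ĩ]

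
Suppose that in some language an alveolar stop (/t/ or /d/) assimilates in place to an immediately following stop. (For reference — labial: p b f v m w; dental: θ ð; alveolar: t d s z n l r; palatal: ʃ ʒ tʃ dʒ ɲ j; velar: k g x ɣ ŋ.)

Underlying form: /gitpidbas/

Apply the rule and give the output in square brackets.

/t/ before /p/ (labial) → [p]
/d/ before /b/ (labial) → [b]

[gippibbas]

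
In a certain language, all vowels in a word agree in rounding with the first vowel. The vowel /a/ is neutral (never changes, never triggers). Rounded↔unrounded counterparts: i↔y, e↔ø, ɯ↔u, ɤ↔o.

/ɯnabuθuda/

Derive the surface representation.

/u/ harmonizes with /ɯ/ ([-round]) → [ɯ]
/u/ harmonizes with /ɯ/ ([-round]) → [ɯ]

[ɯnabɯθɯda]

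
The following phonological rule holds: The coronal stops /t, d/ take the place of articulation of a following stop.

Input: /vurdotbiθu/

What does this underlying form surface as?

/t/ before /b/ (labial) → [p]

[vurdopbiθu]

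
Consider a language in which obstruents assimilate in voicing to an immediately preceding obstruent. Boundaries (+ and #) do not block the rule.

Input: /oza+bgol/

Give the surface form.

[oza+bgol]

no segment meets the rule's conditions; no change.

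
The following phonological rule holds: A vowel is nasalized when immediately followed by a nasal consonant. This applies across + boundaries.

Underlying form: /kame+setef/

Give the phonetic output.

/a/ before nasal /m/ → [ã]

[kãme+setef]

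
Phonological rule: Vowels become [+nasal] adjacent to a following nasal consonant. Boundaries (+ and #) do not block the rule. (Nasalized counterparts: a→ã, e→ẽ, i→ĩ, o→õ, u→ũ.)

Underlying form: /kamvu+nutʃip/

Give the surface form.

/a/ before nasal /m/ → [ã]
/u/ before nasal /n/ → [ũ]

[kãmvũ+nutʃip]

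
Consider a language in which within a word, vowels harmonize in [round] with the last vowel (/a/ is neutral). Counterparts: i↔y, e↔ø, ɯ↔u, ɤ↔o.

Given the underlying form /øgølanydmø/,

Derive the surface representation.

no segment meets the rule's conditions; no change.

[øgølanydmø]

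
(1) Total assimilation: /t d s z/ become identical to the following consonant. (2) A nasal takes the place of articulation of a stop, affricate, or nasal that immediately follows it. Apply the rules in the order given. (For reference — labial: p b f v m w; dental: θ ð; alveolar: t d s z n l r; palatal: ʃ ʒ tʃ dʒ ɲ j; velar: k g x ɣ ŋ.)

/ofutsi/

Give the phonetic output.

[ofussi]

Rule 1: /t/ before /s/ → [s] (total assimilation)
After rule 1: ofussi
Rule 2: no segment meets the rule's conditions; no change.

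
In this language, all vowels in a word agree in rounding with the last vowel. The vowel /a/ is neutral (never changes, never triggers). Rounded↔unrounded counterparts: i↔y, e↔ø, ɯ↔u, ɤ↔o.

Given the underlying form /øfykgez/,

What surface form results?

[efikgez]

/ø/ harmonizes with /e/ ([-round]) → [e]
/y/ harmonizes with /e/ ([-round]) → [i]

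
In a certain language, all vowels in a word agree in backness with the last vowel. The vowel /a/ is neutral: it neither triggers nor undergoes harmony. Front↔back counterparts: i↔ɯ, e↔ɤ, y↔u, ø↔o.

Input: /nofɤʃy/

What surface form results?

/o/ harmonizes with /y/ ([-back]) → [ø]
/ɤ/ harmonizes with /y/ ([-back]) → [e]

[nøfeʃy]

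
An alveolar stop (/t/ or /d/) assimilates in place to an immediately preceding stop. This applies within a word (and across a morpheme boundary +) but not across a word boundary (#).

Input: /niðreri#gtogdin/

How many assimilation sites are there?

/t/ after /g/ (velar) → [k]
/d/ after /g/ (velar) → [g]
2 segments change.

2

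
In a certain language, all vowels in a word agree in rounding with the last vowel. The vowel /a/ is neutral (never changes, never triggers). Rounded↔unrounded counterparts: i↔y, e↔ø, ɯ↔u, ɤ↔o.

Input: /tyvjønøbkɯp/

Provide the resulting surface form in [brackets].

/y/ harmonizes with /ɯ/ ([-round]) → [i]
/ø/ harmonizes with /ɯ/ ([-round]) → [e]
/ø/ harmonizes with /ɯ/ ([-round]) → [e]

[tivjenebkɯp]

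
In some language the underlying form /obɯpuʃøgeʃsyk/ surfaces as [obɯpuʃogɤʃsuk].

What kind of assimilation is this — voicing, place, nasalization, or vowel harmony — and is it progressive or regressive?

vowel harmony, progressive

/ø/→[o] /e/→[ɤ] /y/→[u].
Vowels agree with the first vowel, so the harmony is progressive.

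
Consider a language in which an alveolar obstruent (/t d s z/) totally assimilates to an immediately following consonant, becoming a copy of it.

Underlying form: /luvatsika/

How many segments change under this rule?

1

/t/ before /s/ → [s] (total assimilation)
1 segment changes.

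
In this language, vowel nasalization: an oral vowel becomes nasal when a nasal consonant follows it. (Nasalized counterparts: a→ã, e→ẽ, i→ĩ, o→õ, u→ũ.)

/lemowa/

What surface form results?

[lẽmowa]

/e/ before nasal /m/ → [ẽ]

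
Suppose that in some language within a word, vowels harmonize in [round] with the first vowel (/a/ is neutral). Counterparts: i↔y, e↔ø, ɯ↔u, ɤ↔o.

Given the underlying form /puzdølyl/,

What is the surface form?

no segment meets the rule's conditions; no change.

[puzdølyl]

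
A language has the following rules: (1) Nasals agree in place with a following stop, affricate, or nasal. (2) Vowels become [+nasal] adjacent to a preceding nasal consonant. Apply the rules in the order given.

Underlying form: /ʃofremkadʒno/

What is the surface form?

Rule 1: /m/ before /k/ (velar) → [ŋ]
After rule 1: ʃofreŋkadʒno
Rule 2: /o/ after nasal /n/ → [õ]

[ʃofreŋkadʒnõ]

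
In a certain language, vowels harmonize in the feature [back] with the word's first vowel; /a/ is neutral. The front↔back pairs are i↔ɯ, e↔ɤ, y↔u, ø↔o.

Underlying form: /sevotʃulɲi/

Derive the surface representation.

/o/ harmonizes with /e/ ([-back]) → [ø]
/u/ harmonizes with /e/ ([-back]) → [y]

[sevøtʃylɲi]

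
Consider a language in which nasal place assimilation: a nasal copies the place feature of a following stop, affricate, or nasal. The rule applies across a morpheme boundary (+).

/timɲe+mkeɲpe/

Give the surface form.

[tiɲɲe+ŋkempe]

/m/ before /ɲ/ (palatal) → [ɲ]
/m/ before /k/ (velar) → [ŋ]
/ɲ/ before /p/ (labial) → [m]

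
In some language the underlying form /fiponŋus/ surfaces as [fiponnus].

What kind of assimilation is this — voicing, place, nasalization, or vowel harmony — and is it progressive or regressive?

/ŋ/→[n].
Each target copies a feature from the preceding segment, so the direction is progressive.

place assimilation, progressive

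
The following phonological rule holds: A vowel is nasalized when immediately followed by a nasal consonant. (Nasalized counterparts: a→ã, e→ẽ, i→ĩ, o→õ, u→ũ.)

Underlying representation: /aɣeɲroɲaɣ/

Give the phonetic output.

/e/ before nasal /ɲ/ → [ẽ]
/o/ before nasal /ɲ/ → [õ]

[aɣẽɲrõɲaɣ]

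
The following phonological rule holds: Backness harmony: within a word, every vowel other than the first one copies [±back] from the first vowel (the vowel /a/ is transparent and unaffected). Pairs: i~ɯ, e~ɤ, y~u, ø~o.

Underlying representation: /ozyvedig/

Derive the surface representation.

/y/ harmonizes with /o/ ([+back]) → [u]
/e/ harmonizes with /o/ ([+back]) → [ɤ]
/i/ harmonizes with /o/ ([+back]) → [ɯ]

[ozuvɤdɯg]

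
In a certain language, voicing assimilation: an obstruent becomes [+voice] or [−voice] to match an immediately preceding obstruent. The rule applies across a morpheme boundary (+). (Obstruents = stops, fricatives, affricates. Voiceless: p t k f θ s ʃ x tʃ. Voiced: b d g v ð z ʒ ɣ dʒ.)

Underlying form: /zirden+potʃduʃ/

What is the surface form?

[zirden+potʃtuʃ]

/d/ after /tʃ/ (voiceless) → [t]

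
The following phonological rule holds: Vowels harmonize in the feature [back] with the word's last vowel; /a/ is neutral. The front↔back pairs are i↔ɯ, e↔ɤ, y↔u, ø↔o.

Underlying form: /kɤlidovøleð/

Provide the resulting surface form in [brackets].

[kelidøvøleð]

/ɤ/ harmonizes with /e/ ([-back]) → [e]
/o/ harmonizes with /e/ ([-back]) → [ø]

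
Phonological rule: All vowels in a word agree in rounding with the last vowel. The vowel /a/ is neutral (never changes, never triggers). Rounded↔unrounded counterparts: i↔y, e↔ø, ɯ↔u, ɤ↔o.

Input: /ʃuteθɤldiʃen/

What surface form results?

/u/ harmonizes with /e/ ([-round]) → [ɯ]

[ʃɯteθɤldiʃen]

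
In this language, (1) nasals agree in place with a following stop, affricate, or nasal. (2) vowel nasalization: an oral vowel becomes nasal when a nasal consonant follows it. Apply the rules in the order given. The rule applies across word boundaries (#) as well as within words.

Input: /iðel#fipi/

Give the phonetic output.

[iðel#fipi]

Rule 1: no segment meets the rule's conditions; no change.
After rule 1: iðel#fipi
Rule 2: no segment meets the rule's conditions; no change.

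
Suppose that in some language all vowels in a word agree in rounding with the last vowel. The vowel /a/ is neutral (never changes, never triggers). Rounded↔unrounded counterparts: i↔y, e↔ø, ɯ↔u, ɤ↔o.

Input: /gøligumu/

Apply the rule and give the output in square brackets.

/i/ harmonizes with /u/ ([+round]) → [y]

[gølygumu]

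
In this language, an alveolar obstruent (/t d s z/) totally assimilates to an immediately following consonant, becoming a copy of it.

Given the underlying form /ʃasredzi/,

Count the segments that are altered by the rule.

/s/ before /r/ → [r] (total assimilation)
/d/ before /z/ → [z] (total assimilation)
2 segments change.

2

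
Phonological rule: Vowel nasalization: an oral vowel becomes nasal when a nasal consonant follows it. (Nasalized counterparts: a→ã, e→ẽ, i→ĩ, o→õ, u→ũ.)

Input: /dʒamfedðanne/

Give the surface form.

[dʒãmfedðãnne]

/a/ before nasal /m/ → [ã]
/a/ before nasal /n/ → [ã]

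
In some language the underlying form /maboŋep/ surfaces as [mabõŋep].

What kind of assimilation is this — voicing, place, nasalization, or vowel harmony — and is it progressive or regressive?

/o/→[õ].
Each target copies a feature from the following segment, so the direction is regressive.

nasalization, regressive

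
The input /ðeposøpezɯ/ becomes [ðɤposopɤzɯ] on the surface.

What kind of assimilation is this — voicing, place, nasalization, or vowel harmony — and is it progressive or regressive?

/e/→[ɤ] /ø/→[o] /e/→[ɤ].
Vowels agree with the last vowel, so the harmony is regressive.

vowel harmony, regressive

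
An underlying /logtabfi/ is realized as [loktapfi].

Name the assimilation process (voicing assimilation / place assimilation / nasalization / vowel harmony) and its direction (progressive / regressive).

voicing assimilation, regressive

/g/→[k] /b/→[p].
Each target copies a feature from the following segment, so the direction is regressive.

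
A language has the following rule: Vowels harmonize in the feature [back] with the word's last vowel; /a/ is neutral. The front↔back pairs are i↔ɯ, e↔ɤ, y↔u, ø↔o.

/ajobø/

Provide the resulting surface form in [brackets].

[ajøbø]

/o/ harmonizes with /ø/ ([-back]) → [ø]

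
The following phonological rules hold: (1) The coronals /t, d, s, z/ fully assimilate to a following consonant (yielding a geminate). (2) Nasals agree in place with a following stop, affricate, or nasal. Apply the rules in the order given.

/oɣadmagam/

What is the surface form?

Rule 1: /d/ before /m/ → [m] (total assimilation)
After rule 1: oɣammagam
Rule 2: no segment meets the rule's conditions; no change.

[oɣammagam]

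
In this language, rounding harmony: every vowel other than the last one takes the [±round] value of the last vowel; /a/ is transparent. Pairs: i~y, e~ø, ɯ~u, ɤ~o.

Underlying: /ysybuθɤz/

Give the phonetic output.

/y/ harmonizes with /ɤ/ ([-round]) → [i]
/y/ harmonizes with /ɤ/ ([-round]) → [i]
/u/ harmonizes with /ɤ/ ([-round]) → [ɯ]

[isibɯθɤz]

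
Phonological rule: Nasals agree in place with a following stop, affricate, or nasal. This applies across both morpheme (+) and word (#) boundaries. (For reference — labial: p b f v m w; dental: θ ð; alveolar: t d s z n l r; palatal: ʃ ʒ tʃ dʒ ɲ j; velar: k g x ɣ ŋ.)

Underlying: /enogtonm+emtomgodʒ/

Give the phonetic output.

/n/ before /m/ (labial) → [m]
/m/ before /t/ (alveolar) → [n]
/m/ before /g/ (velar) → [ŋ]

[enogtomm+entoŋgodʒ]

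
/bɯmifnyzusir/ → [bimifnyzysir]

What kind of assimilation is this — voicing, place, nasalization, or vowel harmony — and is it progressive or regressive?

/ɯ/→[i] /u/→[y].
Vowels agree with the last vowel, so the harmony is regressive.

vowel harmony, regressive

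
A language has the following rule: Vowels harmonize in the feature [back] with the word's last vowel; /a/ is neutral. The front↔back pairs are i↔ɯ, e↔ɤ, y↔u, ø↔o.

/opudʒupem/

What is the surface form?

/o/ harmonizes with /e/ ([-back]) → [ø]
/u/ harmonizes with /e/ ([-back]) → [y]
/u/ harmonizes with /e/ ([-back]) → [y]

[øpydʒypem]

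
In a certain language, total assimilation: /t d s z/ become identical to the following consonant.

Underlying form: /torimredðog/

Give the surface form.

[torimreððog]

/d/ before /ð/ → [ð] (total assimilation)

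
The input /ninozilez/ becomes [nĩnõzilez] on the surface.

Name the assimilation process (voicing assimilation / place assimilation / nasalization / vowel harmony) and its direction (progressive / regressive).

/i/→[ĩ] /o/→[õ].
Each target copies a feature from the preceding segment, so the direction is progressive.

nasalization, progressive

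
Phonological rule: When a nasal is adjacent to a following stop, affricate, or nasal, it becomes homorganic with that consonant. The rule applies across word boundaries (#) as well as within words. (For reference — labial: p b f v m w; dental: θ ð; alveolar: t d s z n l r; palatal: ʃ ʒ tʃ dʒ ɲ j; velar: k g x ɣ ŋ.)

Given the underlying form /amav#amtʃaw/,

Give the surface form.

/m/ before /tʃ/ (palatal) → [ɲ]

[amav#aɲtʃaw]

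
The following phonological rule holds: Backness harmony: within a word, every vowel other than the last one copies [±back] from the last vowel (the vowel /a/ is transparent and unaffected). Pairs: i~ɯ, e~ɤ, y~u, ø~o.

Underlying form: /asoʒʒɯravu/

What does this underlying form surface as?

[asoʒʒɯravu]

no segment meets the rule's conditions; no change.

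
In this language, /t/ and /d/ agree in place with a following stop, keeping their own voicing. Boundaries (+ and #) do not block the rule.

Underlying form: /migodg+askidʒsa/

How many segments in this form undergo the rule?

1

/d/ before /g/ (velar) → [g]
1 segment changes.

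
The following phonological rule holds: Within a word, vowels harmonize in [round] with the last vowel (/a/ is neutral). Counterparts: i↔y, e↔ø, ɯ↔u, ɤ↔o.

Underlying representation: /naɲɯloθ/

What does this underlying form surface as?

[naɲuloθ]

/ɯ/ harmonizes with /o/ ([+round]) → [u]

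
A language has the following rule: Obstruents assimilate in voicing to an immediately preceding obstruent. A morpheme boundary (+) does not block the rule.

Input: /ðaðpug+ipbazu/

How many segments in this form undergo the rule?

2

/p/ after /ð/ (voiced) → [b]
/b/ after /p/ (voiceless) → [p]
2 segments change.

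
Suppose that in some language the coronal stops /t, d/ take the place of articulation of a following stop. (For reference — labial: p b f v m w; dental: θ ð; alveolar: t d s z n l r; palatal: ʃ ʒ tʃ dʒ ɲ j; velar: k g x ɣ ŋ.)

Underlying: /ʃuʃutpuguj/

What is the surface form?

/t/ before /p/ (labial) → [p]

[ʃuʃuppuguj]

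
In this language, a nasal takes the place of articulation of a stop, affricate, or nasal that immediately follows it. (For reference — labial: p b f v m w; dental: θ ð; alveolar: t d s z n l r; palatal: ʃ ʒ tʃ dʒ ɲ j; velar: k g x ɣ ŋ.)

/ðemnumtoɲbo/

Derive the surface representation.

[ðennuntombo]

/m/ before /n/ (alveolar) → [n]
/m/ before /t/ (alveolar) → [n]
/ɲ/ before /b/ (labial) → [m]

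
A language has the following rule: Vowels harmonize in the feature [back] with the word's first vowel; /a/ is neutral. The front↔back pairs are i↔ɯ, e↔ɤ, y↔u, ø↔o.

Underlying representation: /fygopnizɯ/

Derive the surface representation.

/o/ harmonizes with /y/ ([-back]) → [ø]
/ɯ/ harmonizes with /y/ ([-back]) → [i]

[fygøpnizi]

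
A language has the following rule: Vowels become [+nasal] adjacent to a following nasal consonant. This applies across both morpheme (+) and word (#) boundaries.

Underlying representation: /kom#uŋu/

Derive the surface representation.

/o/ before nasal /m/ → [õ]
/u/ before nasal /ŋ/ → [ũ]

[kõm#ũŋu]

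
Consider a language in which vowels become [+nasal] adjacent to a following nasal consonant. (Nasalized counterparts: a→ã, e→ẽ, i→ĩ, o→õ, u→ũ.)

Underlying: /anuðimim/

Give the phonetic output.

[ãnuðĩmĩm]

/a/ before nasal /n/ → [ã]
/i/ before nasal /m/ → [ĩ]
/i/ before nasal /m/ → [ĩ]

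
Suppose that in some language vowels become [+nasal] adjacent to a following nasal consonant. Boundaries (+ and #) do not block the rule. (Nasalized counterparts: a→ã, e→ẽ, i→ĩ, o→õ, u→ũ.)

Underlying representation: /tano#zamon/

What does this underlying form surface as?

[tãno#zãmõn]

/a/ before nasal /n/ → [ã]
/a/ before nasal /m/ → [ã]
/o/ before nasal /n/ → [õ]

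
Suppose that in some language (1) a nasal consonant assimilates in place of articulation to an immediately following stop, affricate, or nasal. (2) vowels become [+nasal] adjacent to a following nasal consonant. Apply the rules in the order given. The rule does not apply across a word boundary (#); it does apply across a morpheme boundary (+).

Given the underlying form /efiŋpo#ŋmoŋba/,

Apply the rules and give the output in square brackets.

Rule 1: /ŋ/ before /p/ (labial) → [m]
Rule 1: /ŋ/ before /m/ (labial) → [m]
Rule 1: /ŋ/ before /b/ (labial) → [m]
After rule 1: efimpo#mmomba
Rule 2: /i/ before nasal /m/ → [ĩ]
Rule 2: /o/ before nasal /m/ → [õ]

[efĩmpo#mmõmba]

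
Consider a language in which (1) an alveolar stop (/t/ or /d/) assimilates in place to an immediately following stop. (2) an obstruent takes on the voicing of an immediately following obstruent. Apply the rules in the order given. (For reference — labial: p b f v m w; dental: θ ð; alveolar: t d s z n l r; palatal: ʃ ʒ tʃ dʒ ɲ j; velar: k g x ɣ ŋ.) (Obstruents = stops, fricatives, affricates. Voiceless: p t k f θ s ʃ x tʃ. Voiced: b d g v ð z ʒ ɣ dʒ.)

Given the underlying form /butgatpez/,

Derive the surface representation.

Rule 1: /t/ before /g/ (velar) → [k]
Rule 1: /t/ before /p/ (labial) → [p]
After rule 1: bukgappez
Rule 2: /k/ before /g/ (voiced) → [g]

[buggappez]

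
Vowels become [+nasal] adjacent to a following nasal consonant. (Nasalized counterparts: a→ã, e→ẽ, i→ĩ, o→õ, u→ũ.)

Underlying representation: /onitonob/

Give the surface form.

[õnitõnob]

/o/ before nasal /n/ → [õ]
/o/ before nasal /n/ → [õ]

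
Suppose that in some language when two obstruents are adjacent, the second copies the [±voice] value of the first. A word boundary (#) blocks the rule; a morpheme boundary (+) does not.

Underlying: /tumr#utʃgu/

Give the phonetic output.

[tumr#utʃku]

/g/ after /tʃ/ (voiceless) → [k]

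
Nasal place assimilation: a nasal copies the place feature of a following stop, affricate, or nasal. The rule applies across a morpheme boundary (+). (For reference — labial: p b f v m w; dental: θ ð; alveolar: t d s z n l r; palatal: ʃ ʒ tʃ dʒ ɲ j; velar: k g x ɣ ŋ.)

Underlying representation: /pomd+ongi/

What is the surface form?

/m/ before /d/ (alveolar) → [n]
/n/ before /g/ (velar) → [ŋ]

[pond+oŋgi]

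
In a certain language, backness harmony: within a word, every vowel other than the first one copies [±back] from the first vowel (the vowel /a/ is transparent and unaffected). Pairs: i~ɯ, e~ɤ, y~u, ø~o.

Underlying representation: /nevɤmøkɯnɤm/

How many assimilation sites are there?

/ɤ/ harmonizes with /e/ ([-back]) → [e]
/ɯ/ harmonizes with /e/ ([-back]) → [i]
/ɤ/ harmonizes with /e/ ([-back]) → [e]
3 segments change.

3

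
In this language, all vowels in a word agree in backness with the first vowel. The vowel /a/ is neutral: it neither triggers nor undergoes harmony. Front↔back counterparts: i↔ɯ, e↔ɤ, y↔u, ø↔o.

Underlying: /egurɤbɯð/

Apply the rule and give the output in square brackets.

[egyrebið]

/u/ harmonizes with /e/ ([-back]) → [y]
/ɤ/ harmonizes with /e/ ([-back]) → [e]
/ɯ/ harmonizes with /e/ ([-back]) → [i]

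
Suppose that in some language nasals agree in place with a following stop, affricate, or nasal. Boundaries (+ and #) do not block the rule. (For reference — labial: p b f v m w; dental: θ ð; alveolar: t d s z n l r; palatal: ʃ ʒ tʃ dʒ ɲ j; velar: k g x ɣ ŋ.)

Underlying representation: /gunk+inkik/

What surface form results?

/n/ before /k/ (velar) → [ŋ]
/n/ before /k/ (velar) → [ŋ]

[guŋk+iŋkik]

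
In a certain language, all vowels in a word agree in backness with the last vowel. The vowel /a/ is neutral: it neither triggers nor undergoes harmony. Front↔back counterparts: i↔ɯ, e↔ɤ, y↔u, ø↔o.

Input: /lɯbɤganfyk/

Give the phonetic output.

[libeganfyk]

/ɯ/ harmonizes with /y/ ([-back]) → [i]
/ɤ/ harmonizes with /y/ ([-back]) → [e]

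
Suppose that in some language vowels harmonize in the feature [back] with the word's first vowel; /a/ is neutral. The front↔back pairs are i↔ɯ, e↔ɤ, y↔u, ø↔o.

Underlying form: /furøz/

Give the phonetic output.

/ø/ harmonizes with /u/ ([+back]) → [o]

[furoz]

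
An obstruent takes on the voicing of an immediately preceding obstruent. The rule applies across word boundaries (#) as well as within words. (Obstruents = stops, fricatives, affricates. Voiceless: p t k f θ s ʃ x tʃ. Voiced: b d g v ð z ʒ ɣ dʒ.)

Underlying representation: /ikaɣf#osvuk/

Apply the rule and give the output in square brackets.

/f/ after /ɣ/ (voiced) → [v]
/v/ after /s/ (voiceless) → [f]

[ikaɣv#osfuk]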